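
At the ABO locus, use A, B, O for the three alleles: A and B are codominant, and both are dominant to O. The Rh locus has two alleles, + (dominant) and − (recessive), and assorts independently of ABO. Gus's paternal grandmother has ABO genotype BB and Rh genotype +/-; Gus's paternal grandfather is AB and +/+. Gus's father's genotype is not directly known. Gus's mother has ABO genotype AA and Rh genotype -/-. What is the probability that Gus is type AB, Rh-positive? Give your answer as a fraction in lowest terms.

Gus's father's ABO genotype from BB × AB: 1/2 AB, 1/2 BB.
Crossing each possibility with the mother AA and summing P(type AB): 1/2·1/2 + 1/2·1 = 3/4.
Similarly for Rh via the father's Rh distribution: P(Rh+) = 3/4.
Independent loci: 3/4 × 3/4 = 9/16.

9/16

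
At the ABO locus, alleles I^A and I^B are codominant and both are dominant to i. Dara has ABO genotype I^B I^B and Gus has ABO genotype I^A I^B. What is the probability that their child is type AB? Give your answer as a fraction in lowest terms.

ABO cross I^B I^B × I^A I^B → offspring phenotypes: 1/2 B, 1/2 AB.
So P(type AB) = 1/2.

1/2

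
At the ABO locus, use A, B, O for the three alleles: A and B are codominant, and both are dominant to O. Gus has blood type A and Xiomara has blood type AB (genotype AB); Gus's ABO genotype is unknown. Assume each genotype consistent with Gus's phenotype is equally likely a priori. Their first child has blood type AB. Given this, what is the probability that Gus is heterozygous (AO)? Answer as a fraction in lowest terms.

1/3

Possible genotypes: Gus ∈ {AA, AO}; Xiomara ∈ {AB}.
Weight each parental genotype pair by prior × P(type-AB child):
  AA × AB: posterior weight 2/3.
  AO × AB: posterior weight 1/3.
Sum the posterior weight over pairs where Gus is AO: 1/3.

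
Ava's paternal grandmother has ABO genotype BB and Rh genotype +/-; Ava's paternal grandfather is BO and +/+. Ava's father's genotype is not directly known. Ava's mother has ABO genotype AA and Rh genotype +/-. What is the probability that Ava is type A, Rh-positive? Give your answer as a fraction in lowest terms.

Ava's father's ABO genotype from BB × BO: 1/2 BB, 1/2 BO.
Crossing each possibility with the mother AA and summing P(type A): 1/2·0 + 1/2·1/2 = 1/4.
Similarly for Rh via the father's Rh distribution: P(Rh+) = 7/8.
Independent loci: 1/4 × 7/8 = 7/32.

7/32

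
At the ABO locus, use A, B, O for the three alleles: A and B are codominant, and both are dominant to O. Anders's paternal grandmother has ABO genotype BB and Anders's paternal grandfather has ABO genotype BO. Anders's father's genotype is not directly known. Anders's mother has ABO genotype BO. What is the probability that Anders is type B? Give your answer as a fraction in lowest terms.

7/8

Anders's father's ABO genotype from BB × BO: 1/2 BB, 1/2 BO.
Crossing each possibility with the mother BO and summing P(type B): 1/2·1 + 1/2·3/4 = 7/8.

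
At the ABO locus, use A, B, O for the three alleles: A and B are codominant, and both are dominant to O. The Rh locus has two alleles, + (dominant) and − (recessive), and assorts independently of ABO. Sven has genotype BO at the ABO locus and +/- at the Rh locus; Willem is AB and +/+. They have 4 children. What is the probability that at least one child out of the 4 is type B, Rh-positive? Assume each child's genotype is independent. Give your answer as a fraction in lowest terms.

15/16

ABO cross BO × AB → 1/4 A, 1/2 B, 1/4 AB.
Rh cross +/- × +/+ → 1 Rh+; so P(type B, Rh-positive) = 1/2 × 1 = 1/2 per child.
P(none) = (1/2)^4 = 1/16; P(at least one) = 1 − 1/16 = 15/16.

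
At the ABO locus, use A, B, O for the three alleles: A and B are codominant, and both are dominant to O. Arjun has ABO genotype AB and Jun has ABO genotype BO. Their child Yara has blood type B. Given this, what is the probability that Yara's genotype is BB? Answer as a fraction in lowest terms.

Cross AB × BO → 1/4 AB, 1/4 AO, 1/4 BB, 1/4 BO.
Type-B genotypes among offspring: BB (1/4), BO (1/4); total 1/2.
P(BB | type B) = (1/4) / (1/2) = 1/2.

1/2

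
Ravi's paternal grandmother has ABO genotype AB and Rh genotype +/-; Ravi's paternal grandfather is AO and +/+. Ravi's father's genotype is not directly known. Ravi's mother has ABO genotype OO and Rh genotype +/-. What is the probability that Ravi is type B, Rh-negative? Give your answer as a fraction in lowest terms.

Ravi's father's ABO genotype from AB × AO: 1/4 AA, 1/4 AB, 1/4 AO, 1/4 BO.
Crossing each possibility with the mother OO and summing P(type B): 1/4·0 + 1/4·1/2 + 1/4·0 + 1/4·1/2 = 1/4.
Similarly for Rh via the father's Rh distribution: P(Rh-) = 1/8.
Independent loci: 1/4 × 1/8 = 1/32.

1/32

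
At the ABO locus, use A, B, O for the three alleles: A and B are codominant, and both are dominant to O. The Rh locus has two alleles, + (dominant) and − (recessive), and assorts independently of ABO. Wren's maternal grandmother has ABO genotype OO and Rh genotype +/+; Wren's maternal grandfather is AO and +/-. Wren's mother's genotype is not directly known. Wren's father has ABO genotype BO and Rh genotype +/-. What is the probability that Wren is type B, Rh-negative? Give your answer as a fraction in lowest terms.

3/64

Wren's mother's ABO genotype from OO × AO: 1/2 AO, 1/2 OO.
Crossing each possibility with the father BO and summing P(type B): 1/2·1/4 + 1/2·1/2 = 3/8.
Similarly for Rh via the mother's Rh distribution: P(Rh-) = 1/8.
Independent loci: 3/8 × 1/8 = 3/64.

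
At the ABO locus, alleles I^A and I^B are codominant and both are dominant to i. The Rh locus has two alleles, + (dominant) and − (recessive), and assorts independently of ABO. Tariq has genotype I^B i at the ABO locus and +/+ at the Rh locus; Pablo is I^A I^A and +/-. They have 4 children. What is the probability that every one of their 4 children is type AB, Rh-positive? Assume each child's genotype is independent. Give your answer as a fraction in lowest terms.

1/16

ABO cross I^B i × I^A I^A → 1/2 A, 1/2 AB.
Rh cross +/+ × +/- → 1 Rh+; so P(type AB, Rh-positive) = 1/2 × 1 = 1/2 per child.
All 4 independent: (1/2)^4 = 1/16.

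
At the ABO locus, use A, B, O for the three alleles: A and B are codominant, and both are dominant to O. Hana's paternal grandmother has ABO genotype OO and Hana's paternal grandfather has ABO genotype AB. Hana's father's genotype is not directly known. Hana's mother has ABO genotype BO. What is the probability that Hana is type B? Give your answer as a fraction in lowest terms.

Hana's father's ABO genotype from OO × AB: 1/2 AO, 1/2 BO.
Crossing each possibility with the mother BO and summing P(type B): 1/2·1/4 + 1/2·3/4 = 1/2.

1/2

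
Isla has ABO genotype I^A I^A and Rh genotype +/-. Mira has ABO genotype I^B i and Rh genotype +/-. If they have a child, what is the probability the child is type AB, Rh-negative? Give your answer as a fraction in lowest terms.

ABO cross I^A I^A × I^B i → offspring phenotypes: 1/2 A, 1/2 AB.
Rh cross +/- × +/- → 3/4 Rh+, 1/4 Rh-.
Independent loci: P(type AB, Rh-negative) = 1/2 × 1/4 = 1/8.

1/8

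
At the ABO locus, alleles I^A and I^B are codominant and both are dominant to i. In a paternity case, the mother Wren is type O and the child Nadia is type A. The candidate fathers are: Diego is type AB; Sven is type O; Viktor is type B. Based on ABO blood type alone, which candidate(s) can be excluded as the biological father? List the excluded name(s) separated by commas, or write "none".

Sven, Viktor

A candidate is excluded only if no genotype consistent with his phenotype could produce a type A child with a type O mother.
Sven (type O): no genotype consistent with that phenotype can produce a type-A child with a type-O mother.
Viktor (type B): no genotype consistent with that phenotype can produce a type-A child with a type-O mother.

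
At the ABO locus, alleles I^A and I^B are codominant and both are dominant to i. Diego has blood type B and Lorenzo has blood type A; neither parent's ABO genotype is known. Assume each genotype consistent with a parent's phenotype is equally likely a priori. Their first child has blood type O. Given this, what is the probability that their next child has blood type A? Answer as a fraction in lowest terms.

1/4

Possible genotypes: Diego ∈ {I^B I^B, I^B i}; Lorenzo ∈ {I^A I^A, I^A i}.
Weight each parental genotype pair by prior × P(type-O child):
  I^B i × I^A i: posterior weight 1; P(next child type A) = 1/4.
Weighted sum = 1/4.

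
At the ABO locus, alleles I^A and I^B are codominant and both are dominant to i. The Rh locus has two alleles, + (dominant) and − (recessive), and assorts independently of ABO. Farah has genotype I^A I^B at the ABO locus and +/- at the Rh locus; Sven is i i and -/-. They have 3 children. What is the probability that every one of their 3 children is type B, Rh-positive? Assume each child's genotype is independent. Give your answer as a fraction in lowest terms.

ABO cross I^A I^B × i i → 1/2 A, 1/2 B.
Rh cross +/- × -/- → 1/2 Rh+, 1/2 Rh-; so P(type B, Rh-positive) = 1/2 × 1/2 = 1/4 per child.
All 3 independent: (1/4)^3 = 1/64.

1/64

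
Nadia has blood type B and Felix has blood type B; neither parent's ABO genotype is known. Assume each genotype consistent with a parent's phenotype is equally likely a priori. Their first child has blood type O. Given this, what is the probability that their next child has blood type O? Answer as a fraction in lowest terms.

1/4

Possible genotypes: Nadia ∈ {I^B I^B, I^B i}; Felix ∈ {I^B I^B, I^B i}.
Weight each parental genotype pair by prior × P(type-O child):
  I^B i × I^B i: posterior weight 1; P(next child type O) = 1/4.
Weighted sum = 1/4.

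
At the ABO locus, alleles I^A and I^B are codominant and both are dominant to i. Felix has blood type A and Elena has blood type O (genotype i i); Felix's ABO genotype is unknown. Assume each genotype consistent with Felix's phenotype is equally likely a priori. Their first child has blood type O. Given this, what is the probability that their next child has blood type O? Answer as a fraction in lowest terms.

1/2

Possible genotypes: Felix ∈ {I^A I^A, I^A i}; Elena ∈ {i i}.
Weight each parental genotype pair by prior × P(type-O child):
  I^A i × i i: posterior weight 1; P(next child type O) = 1/2.
Weighted sum = 1/2.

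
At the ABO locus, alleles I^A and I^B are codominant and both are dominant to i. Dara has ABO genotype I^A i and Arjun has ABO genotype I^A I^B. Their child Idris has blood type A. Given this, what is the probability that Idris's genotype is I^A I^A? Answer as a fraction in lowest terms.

Cross I^A i × I^A I^B → 1/4 I^A I^A, 1/4 I^A I^B, 1/4 I^A i, 1/4 I^B i.
Type-A genotypes among offspring: I^A I^A (1/4), I^A i (1/4); total 1/2.
P(I^A I^A | type A) = (1/4) / (1/2) = 1/2.

1/2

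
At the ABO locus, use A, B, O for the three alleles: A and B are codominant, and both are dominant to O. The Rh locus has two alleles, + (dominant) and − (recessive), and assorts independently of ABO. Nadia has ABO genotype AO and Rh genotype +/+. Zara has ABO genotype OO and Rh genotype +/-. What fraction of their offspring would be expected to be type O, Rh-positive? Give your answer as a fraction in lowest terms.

1/2

ABO cross AO × OO → offspring phenotypes: 1/2 O, 1/2 A.
Rh cross +/+ × +/- → 1 Rh+.
Independent loci: P(type O, Rh-positive) = 1/2 × 1 = 1/2.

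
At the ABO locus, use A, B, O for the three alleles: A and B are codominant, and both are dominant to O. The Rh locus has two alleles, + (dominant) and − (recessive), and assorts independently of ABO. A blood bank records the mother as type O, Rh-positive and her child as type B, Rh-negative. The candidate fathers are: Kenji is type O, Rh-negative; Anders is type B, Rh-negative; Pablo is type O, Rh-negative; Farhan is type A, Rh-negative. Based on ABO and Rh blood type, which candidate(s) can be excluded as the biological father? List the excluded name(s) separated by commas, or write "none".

Kenji, Pablo, Farhan

A candidate is excluded only if no genotype consistent with his phenotype could produce a type B, Rh-negative child with a type O, Rh-positive mother.
Kenji (type O, Rh-): no genotype consistent with that phenotype can produce a type-B Rh- child with a type-O mother.
Pablo (type O, Rh-): no genotype consistent with that phenotype can produce a type-B Rh- child with a type-O mother.
Farhan (type A, Rh-): no genotype consistent with that phenotype can produce a type-B Rh- child with a type-O mother.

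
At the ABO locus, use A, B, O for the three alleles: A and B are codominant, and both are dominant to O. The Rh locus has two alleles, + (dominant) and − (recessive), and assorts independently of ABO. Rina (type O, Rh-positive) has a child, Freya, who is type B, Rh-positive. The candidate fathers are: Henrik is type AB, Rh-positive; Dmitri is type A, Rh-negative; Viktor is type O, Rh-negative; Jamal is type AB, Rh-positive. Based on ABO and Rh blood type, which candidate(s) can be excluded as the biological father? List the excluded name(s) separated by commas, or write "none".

Dmitri, Viktor

A candidate is excluded only if no genotype consistent with his phenotype could produce a type B, Rh-positive child with a type O, Rh-positive mother.
Dmitri (type A, Rh-): no genotype consistent with that phenotype can produce a type-B Rh+ child with a type-O mother.
Viktor (type O, Rh-): no genotype consistent with that phenotype can produce a type-B Rh+ child with a type-O mother.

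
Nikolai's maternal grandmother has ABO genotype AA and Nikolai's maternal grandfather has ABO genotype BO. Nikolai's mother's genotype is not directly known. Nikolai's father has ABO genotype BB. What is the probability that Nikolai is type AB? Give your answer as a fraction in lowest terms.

1/2

Nikolai's mother's ABO genotype from AA × BO: 1/2 AB, 1/2 AO.
Crossing each possibility with the father BB and summing P(type AB): 1/2·1/2 + 1/2·1/2 = 1/2.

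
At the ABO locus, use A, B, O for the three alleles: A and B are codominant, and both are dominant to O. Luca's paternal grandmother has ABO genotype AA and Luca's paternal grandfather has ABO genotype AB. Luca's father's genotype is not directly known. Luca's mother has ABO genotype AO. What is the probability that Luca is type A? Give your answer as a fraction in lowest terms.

Luca's father's ABO genotype from AA × AB: 1/2 AA, 1/2 AB.
Crossing each possibility with the mother AO and summing P(type A): 1/2·1 + 1/2·1/2 = 3/4.

3/4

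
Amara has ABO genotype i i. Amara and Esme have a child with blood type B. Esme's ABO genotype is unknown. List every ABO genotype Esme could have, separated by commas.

For each candidate genotype of Esme, check whether crossing it with i i can produce every observed child phenotype.
  I^A I^A → possible child types {A} ✗
  I^A I^B → possible child types {A, B} ✓
  I^A i → possible child types {O, A} ✗
  I^B I^B → possible child types {B} ✓
  I^B i → possible child types {O, B} ✓
  i i → possible child types {O} ✗

I^A I^B, I^B I^B, I^B i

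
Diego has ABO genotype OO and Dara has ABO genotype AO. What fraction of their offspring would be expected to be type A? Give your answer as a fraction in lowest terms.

ABO cross OO × AO → offspring phenotypes: 1/2 O, 1/2 A.
So P(type A) = 1/2.

1/2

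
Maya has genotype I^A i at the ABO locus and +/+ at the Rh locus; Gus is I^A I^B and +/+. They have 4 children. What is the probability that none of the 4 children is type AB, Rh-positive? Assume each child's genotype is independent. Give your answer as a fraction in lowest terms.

81/256

ABO cross I^A i × I^A I^B → 1/2 A, 1/4 B, 1/4 AB.
Rh cross +/+ × +/+ → 1 Rh+; so P(type AB, Rh-positive) = 1/4 × 1 = 1/4 per child.
P(not type AB, Rh-positive) = 3/4 for one child; (3/4)^4 = 81/256.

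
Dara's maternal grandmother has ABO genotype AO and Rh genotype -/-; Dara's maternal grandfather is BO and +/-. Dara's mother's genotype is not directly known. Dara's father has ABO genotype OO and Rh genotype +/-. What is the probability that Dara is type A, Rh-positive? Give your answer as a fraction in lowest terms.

5/32

Dara's mother's ABO genotype from AO × BO: 1/4 AB, 1/4 AO, 1/4 BO, 1/4 OO.
Crossing each possibility with the father OO and summing P(type A): 1/4·1/2 + 1/4·1/2 + 1/4·0 + 1/4·0 = 1/4.
Similarly for Rh via the mother's Rh distribution: P(Rh+) = 5/8.
Independent loci: 1/4 × 5/8 = 5/32.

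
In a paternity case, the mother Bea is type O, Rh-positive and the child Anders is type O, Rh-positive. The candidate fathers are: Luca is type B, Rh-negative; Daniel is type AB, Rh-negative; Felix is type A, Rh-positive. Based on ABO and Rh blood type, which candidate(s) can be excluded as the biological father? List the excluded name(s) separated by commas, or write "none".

A candidate is excluded only if no genotype consistent with his phenotype could produce a type O, Rh-positive child with a type O, Rh-positive mother.
Daniel (type AB, Rh-): no genotype consistent with that phenotype can produce a type-O Rh+ child with a type-O mother.

Daniel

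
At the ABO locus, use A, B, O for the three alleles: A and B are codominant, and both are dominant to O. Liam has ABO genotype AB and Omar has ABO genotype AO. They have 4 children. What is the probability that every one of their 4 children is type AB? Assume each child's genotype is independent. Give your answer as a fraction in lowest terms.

ABO cross AB × AO → 1/2 A, 1/4 B, 1/4 AB.
So P(type AB) = 1/4 per child.
All 4 independent: (1/4)^4 = 1/256.

1/256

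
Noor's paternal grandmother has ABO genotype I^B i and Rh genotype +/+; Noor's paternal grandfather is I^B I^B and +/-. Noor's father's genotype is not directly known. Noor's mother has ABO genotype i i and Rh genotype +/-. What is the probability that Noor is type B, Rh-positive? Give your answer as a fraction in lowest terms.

Noor's father's ABO genotype from I^B i × I^B I^B: 1/2 I^B I^B, 1/2 I^B i.
Crossing each possibility with the mother i i and summing P(type B): 1/2·1 + 1/2·1/2 = 3/4.
Similarly for Rh via the father's Rh distribution: P(Rh+) = 7/8.
Independent loci: 3/4 × 7/8 = 21/32.

21/32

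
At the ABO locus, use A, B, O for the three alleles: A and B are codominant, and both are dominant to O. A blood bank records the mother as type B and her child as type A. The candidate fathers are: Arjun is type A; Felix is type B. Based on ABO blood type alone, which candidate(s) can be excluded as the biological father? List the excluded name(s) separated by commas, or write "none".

A candidate is excluded only if no genotype consistent with his phenotype could produce a type A child with a type B mother.
Felix (type B): no genotype consistent with that phenotype can produce a type-A child with a type-B mother.

Felix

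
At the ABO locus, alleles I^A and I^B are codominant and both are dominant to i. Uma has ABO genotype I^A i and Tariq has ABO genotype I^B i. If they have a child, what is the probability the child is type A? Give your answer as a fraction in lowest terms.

1/4

ABO cross I^A i × I^B i → offspring phenotypes: 1/4 O, 1/4 A, 1/4 B, 1/4 AB.
So P(type A) = 1/4.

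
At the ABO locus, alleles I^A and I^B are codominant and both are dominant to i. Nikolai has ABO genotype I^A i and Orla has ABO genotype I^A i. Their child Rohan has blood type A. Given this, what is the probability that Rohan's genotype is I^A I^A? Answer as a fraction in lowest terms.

1/3

Cross I^A i × I^A i → 1/4 I^A I^A, 1/2 I^A i, 1/4 i i.
Type-A genotypes among offspring: I^A I^A (1/4), I^A i (1/2); total 3/4.
P(I^A I^A | type A) = (1/4) / (3/4) = 1/3.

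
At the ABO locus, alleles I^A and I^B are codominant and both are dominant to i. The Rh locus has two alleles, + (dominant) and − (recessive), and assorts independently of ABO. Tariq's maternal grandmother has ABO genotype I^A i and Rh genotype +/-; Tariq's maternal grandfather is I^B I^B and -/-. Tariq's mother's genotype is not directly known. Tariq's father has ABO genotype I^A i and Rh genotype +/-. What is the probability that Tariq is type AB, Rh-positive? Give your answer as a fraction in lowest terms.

5/32

Tariq's mother's ABO genotype from I^A i × I^B I^B: 1/2 I^A I^B, 1/2 I^B i.
Crossing each possibility with the father I^A i and summing P(type AB): 1/2·1/4 + 1/2·1/4 = 1/4.
Similarly for Rh via the mother's Rh distribution: P(Rh+) = 5/8.
Independent loci: 1/4 × 5/8 = 5/32.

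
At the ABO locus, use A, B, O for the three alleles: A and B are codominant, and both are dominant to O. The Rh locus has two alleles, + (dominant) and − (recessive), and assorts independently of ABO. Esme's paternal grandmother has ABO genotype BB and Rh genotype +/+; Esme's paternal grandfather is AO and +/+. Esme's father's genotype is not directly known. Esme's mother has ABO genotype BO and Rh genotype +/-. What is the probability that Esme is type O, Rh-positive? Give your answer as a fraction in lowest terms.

1/8

Esme's father's ABO genotype from BB × AO: 1/2 AB, 1/2 BO.
Crossing each possibility with the mother BO and summing P(type O): 1/2·0 + 1/2·1/4 = 1/8.
Similarly for Rh via the father's Rh distribution: P(Rh+) = 1.
Independent loci: 1/8 × 1 = 1/8.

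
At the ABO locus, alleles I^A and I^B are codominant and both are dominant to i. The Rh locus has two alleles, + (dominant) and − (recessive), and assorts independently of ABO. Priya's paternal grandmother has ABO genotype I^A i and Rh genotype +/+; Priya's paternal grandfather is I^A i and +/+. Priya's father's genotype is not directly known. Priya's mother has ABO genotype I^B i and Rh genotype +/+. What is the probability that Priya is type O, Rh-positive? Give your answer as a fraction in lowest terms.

Priya's father's ABO genotype from I^A i × I^A i: 1/4 I^A I^A, 1/2 I^A i, 1/4 i i.
Crossing each possibility with the mother I^B i and summing P(type O): 1/4·0 + 1/2·1/4 + 1/4·1/2 = 1/4.
Similarly for Rh via the father's Rh distribution: P(Rh+) = 1.
Independent loci: 1/4 × 1 = 1/4.

1/4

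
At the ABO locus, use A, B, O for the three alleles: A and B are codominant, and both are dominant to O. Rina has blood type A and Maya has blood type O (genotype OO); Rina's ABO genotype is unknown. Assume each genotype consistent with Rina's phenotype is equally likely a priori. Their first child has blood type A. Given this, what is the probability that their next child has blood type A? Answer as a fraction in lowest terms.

5/6

Possible genotypes: Rina ∈ {AA, AO}; Maya ∈ {OO}.
Weight each parental genotype pair by prior × P(type-A child):
  AA × OO: posterior weight 2/3; P(next child type A) = 1.
  AO × OO: posterior weight 1/3; P(next child type A) = 1/2.
Weighted sum = 5/6.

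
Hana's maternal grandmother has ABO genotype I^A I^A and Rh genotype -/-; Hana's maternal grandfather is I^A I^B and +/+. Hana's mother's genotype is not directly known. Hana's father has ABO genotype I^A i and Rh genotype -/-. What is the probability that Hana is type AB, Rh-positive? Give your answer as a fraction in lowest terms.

Hana's mother's ABO genotype from I^A I^A × I^A I^B: 1/2 I^A I^A, 1/2 I^A I^B.
Crossing each possibility with the father I^A i and summing P(type AB): 1/2·0 + 1/2·1/4 = 1/8.
Similarly for Rh via the mother's Rh distribution: P(Rh+) = 1/2.
Independent loci: 1/8 × 1/2 = 1/16.

1/16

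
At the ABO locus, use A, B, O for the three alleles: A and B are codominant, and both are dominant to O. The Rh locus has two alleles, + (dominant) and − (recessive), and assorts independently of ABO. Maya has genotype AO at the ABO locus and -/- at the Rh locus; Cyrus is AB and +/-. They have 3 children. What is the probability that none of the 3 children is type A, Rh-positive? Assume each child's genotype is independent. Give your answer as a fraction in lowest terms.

ABO cross AO × AB → 1/2 A, 1/4 B, 1/4 AB.
Rh cross -/- × +/- → 1/2 Rh+, 1/2 Rh-; so P(type A, Rh-positive) = 1/2 × 1/2 = 1/4 per child.
P(not type A, Rh-positive) = 3/4 for one child; (3/4)^3 = 27/64.

27/64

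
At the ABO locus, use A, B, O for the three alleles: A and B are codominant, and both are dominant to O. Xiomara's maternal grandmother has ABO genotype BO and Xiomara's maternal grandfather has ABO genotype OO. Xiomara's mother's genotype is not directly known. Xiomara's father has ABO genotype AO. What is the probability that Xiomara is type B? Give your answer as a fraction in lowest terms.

Xiomara's mother's ABO genotype from BO × OO: 1/2 BO, 1/2 OO.
Crossing each possibility with the father AO and summing P(type B): 1/2·1/4 + 1/2·0 = 1/8.

1/8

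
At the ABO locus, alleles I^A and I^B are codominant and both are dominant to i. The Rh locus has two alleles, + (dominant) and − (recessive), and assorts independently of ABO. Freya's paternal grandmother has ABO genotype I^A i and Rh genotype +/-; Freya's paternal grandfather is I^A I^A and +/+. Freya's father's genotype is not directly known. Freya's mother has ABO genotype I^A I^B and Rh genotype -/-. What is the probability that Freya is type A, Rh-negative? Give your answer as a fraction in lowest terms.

Freya's father's ABO genotype from I^A i × I^A I^A: 1/2 I^A I^A, 1/2 I^A i.
Crossing each possibility with the mother I^A I^B and summing P(type A): 1/2·1/2 + 1/2·1/2 = 1/2.
Similarly for Rh via the father's Rh distribution: P(Rh-) = 1/4.
Independent loci: 1/2 × 1/4 = 1/8.

1/8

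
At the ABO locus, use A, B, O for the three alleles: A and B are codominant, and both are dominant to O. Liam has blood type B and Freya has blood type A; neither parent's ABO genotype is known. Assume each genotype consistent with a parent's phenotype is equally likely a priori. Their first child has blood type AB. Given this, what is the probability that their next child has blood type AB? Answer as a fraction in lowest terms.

Possible genotypes: Liam ∈ {BB, BO}; Freya ∈ {AA, AO}.
Weight each parental genotype pair by prior × P(type-AB child):
  BB × AA: posterior weight 4/9; P(next child type AB) = 1.
  BB × AO: posterior weight 2/9; P(next child type AB) = 1/2.
  BO × AA: posterior weight 2/9; P(next child type AB) = 1/2.
  BO × AO: posterior weight 1/9; P(next child type AB) = 1/4.
Weighted sum = 25/36.

25/36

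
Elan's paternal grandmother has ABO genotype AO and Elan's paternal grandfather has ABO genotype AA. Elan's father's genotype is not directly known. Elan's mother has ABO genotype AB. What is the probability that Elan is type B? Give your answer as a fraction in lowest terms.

Elan's father's ABO genotype from AO × AA: 1/2 AA, 1/2 AO.
Crossing each possibility with the mother AB and summing P(type B): 1/2·0 + 1/2·1/4 = 1/8.

1/8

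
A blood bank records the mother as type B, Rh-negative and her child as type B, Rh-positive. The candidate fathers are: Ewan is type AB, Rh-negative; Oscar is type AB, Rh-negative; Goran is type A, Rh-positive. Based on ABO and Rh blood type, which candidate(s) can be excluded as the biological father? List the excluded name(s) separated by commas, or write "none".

Ewan, Oscar

A candidate is excluded only if no genotype consistent with his phenotype could produce a type B, Rh-positive child with a type B, Rh-negative mother.
Ewan (type AB, Rh-): no genotype consistent with that phenotype can produce a type-B Rh+ child with a type-B mother.
Oscar (type AB, Rh-): no genotype consistent with that phenotype can produce a type-B Rh+ child with a type-B mother.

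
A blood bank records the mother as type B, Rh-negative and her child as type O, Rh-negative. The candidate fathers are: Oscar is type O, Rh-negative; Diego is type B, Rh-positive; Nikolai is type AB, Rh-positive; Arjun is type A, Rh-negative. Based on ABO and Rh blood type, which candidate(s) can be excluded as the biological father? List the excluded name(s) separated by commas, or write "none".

A candidate is excluded only if no genotype consistent with his phenotype could produce a type O, Rh-negative child with a type B, Rh-negative mother.
Nikolai (type AB, Rh+): no genotype consistent with that phenotype can produce a type-O Rh- child with a type-B mother.

Nikolai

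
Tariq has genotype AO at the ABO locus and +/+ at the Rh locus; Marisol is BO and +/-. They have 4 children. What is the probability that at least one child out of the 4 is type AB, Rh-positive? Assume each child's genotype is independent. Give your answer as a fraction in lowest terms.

175/256

ABO cross AO × BO → 1/4 O, 1/4 A, 1/4 B, 1/4 AB.
Rh cross +/+ × +/- → 1 Rh+; so P(type AB, Rh-positive) = 1/4 × 1 = 1/4 per child.
P(none) = (3/4)^4 = 81/256; P(at least one) = 1 − 81/256 = 175/256.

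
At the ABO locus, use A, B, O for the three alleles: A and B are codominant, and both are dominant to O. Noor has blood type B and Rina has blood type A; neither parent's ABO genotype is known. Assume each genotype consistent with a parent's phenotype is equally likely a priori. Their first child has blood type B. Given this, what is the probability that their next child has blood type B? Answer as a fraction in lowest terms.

5/12

Possible genotypes: Noor ∈ {BB, BO}; Rina ∈ {AA, AO}.
Weight each parental genotype pair by prior × P(type-B child):
  BB × AO: posterior weight 2/3; P(next child type B) = 1/2.
  BO × AO: posterior weight 1/3; P(next child type B) = 1/4.
Weighted sum = 5/12.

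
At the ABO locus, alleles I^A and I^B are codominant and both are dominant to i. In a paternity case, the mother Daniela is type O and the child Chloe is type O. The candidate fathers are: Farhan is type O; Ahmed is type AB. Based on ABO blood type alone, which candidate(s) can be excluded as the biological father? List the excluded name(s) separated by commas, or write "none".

A candidate is excluded only if no genotype consistent with his phenotype could produce a type O child with a type O mother.
Ahmed (type AB): no genotype consistent with that phenotype can produce a type-O child with a type-O mother.

Ahmed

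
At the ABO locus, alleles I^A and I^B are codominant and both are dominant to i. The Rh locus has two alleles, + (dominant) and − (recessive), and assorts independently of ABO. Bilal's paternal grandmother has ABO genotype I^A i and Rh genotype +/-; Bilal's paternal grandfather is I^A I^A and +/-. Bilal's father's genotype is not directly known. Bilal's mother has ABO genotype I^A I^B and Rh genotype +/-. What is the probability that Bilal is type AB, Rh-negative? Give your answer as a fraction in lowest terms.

Bilal's father's ABO genotype from I^A i × I^A I^A: 1/2 I^A I^A, 1/2 I^A i.
Crossing each possibility with the mother I^A I^B and summing P(type AB): 1/2·1/2 + 1/2·1/4 = 3/8.
Similarly for Rh via the father's Rh distribution: P(Rh-) = 1/4.
Independent loci: 3/8 × 1/4 = 3/32.

3/32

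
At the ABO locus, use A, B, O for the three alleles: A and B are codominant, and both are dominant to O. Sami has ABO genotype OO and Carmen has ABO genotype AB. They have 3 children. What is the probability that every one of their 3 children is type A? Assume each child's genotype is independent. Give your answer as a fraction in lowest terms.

ABO cross OO × AB → 1/2 A, 1/2 B.
So P(type A) = 1/2 per child.
All 3 independent: (1/2)^3 = 1/8.

1/8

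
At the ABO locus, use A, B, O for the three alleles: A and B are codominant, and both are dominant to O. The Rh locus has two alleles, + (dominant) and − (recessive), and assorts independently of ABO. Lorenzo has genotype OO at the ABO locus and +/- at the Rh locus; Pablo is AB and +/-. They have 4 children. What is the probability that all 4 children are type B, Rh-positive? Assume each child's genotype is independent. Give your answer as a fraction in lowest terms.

81/4096

ABO cross OO × AB → 1/2 A, 1/2 B.
Rh cross +/- × +/- → 3/4 Rh+, 1/4 Rh-; so P(type B, Rh-positive) = 1/2 × 3/4 = 3/8 per child.
All 4 independent: (3/8)^4 = 81/4096.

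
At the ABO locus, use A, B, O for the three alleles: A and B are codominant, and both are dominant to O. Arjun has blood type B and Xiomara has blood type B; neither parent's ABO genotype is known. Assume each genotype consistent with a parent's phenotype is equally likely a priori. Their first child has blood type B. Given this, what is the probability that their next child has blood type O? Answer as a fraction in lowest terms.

1/20

Possible genotypes: Arjun ∈ {BB, BO}; Xiomara ∈ {BB, BO}.
Weight each parental genotype pair by prior × P(type-B child):
  BB × BB: posterior weight 4/15; P(next child type O) = 0.
  BB × BO: posterior weight 4/15; P(next child type O) = 0.
  BO × BB: posterior weight 4/15; P(next child type O) = 0.
  BO × BO: posterior weight 1/5; P(next child type O) = 1/4.
Weighted sum = 1/20.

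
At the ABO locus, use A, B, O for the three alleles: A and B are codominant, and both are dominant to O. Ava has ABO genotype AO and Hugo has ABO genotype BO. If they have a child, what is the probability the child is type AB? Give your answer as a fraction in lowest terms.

ABO cross AO × BO → offspring phenotypes: 1/4 O, 1/4 A, 1/4 B, 1/4 AB.
So P(type AB) = 1/4.

1/4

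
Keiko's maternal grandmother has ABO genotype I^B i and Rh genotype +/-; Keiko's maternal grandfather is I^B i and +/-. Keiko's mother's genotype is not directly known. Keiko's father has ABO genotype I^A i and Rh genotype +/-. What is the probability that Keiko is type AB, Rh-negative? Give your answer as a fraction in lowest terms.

1/16

Keiko's mother's ABO genotype from I^B i × I^B i: 1/4 I^B I^B, 1/2 I^B i, 1/4 i i.
Crossing each possibility with the father I^A i and summing P(type AB): 1/4·1/2 + 1/2·1/4 + 1/4·0 = 1/4.
Similarly for Rh via the mother's Rh distribution: P(Rh-) = 1/4.
Independent loci: 1/4 × 1/4 = 1/16.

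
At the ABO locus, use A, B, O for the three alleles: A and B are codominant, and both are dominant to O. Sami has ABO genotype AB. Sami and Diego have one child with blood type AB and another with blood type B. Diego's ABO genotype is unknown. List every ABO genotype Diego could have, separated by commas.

For each candidate genotype of Diego, check whether crossing it with AB can produce every observed child phenotype.
  AA → possible child types {A, AB} ✗
  AB → possible child types {A, B, AB} ✓
  AO → possible child types {A, B, AB} ✓
  BB → possible child types {B, AB} ✓
  BO → possible child types {A, B, AB} ✓
  OO → possible child types {A, B} ✗

AB, AO, BB, BO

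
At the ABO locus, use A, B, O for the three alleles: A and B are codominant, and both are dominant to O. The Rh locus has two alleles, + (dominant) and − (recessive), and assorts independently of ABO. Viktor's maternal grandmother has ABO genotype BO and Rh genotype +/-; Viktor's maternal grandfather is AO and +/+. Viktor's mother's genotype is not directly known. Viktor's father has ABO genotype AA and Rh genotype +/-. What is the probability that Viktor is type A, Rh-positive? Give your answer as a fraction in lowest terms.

21/32

Viktor's mother's ABO genotype from BO × AO: 1/4 AB, 1/4 AO, 1/4 BO, 1/4 OO.
Crossing each possibility with the father AA and summing P(type A): 1/4·1/2 + 1/4·1 + 1/4·1/2 + 1/4·1 = 3/4.
Similarly for Rh via the mother's Rh distribution: P(Rh+) = 7/8.
Independent loci: 3/4 × 7/8 = 21/32.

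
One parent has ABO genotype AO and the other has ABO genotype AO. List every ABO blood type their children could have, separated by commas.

O, A

Gametes from AO × AO give offspring ABO genotypes AA, AO, OO, i.e. phenotypes O, A.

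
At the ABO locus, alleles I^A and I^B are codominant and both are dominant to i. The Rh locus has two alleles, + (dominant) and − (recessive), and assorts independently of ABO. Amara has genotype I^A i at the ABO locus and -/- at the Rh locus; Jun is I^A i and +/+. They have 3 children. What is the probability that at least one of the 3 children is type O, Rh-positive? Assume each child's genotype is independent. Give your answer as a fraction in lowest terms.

ABO cross I^A i × I^A i → 1/4 O, 3/4 A.
Rh cross -/- × +/+ → 1 Rh+; so P(type O, Rh-positive) = 1/4 × 1 = 1/4 per child.
P(none) = (3/4)^3 = 27/64; P(at least one) = 1 − 27/64 = 37/64.

37/64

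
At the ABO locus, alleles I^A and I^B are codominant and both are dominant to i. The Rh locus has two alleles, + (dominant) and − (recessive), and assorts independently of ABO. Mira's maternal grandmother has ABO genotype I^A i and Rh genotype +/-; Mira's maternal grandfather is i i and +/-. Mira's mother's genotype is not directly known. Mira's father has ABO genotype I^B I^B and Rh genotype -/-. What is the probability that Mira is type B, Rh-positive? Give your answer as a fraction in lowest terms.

Mira's mother's ABO genotype from I^A i × i i: 1/2 I^A i, 1/2 i i.
Crossing each possibility with the father I^B I^B and summing P(type B): 1/2·1/2 + 1/2·1 = 3/4.
Similarly for Rh via the mother's Rh distribution: P(Rh+) = 1/2.
Independent loci: 3/4 × 1/2 = 3/8.

3/8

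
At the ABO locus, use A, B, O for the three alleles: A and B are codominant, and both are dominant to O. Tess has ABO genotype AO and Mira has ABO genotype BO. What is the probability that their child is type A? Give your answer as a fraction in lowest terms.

ABO cross AO × BO → offspring phenotypes: 1/4 O, 1/4 A, 1/4 B, 1/4 AB.
So P(type A) = 1/4.

1/4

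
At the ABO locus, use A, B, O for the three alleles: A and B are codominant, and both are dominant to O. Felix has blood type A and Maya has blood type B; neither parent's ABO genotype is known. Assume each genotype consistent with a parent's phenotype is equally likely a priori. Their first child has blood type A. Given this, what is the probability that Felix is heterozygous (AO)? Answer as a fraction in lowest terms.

Possible genotypes: Felix ∈ {AA, AO}; Maya ∈ {BB, BO}.
Weight each parental genotype pair by prior × P(type-A child):
  AA × BO: posterior weight 2/3.
  AO × BO: posterior weight 1/3.
Sum the posterior weight over pairs where Felix is AO: 1/3.

1/3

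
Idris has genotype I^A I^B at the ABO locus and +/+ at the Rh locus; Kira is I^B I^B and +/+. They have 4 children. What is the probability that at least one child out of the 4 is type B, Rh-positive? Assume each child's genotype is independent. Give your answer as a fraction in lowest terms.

ABO cross I^A I^B × I^B I^B → 1/2 B, 1/2 AB.
Rh cross +/+ × +/+ → 1 Rh+; so P(type B, Rh-positive) = 1/2 × 1 = 1/2 per child.
P(none) = (1/2)^4 = 1/16; P(at least one) = 1 − 1/16 = 15/16.

15/16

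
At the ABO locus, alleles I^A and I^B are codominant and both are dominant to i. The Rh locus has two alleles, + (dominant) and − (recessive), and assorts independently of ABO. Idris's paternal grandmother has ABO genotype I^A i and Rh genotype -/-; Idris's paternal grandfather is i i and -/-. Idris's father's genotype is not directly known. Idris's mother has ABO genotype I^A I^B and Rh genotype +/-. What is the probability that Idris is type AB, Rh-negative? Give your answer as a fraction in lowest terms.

1/16

Idris's father's ABO genotype from I^A i × i i: 1/2 I^A i, 1/2 i i.
Crossing each possibility with the mother I^A I^B and summing P(type AB): 1/2·1/4 + 1/2·0 = 1/8.
Similarly for Rh via the father's Rh distribution: P(Rh-) = 1/2.
Independent loci: 1/8 × 1/2 = 1/16.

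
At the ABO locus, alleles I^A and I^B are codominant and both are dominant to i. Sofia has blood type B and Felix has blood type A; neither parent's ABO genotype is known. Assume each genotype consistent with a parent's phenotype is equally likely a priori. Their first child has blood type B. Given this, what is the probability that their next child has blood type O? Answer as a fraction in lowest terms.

Possible genotypes: Sofia ∈ {I^B I^B, I^B i}; Felix ∈ {I^A I^A, I^A i}.
Weight each parental genotype pair by prior × P(type-B child):
  I^B I^B × I^A i: posterior weight 2/3; P(next child type O) = 0.
  I^B i × I^A i: posterior weight 1/3; P(next child type O) = 1/4.
Weighted sum = 1/12.

1/12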